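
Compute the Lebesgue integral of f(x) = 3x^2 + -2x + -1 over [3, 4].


The Lebesgue integral of a Riemann-integrable function agrees with the Riemann integral.
Antiderivative F(x) = (3/3)x^3 + (-2/2)x^2 + -1x
F(4) = (3/3)*4^3 + (-2/2)*4^2 + -1*4
     = (3/3)*64 + (-2/2)*16 + -1*4
     = 64 + -16 + -4
     = 44
F(3) = 15
Integral = F(4) - F(3) = 44 - 15 = 29


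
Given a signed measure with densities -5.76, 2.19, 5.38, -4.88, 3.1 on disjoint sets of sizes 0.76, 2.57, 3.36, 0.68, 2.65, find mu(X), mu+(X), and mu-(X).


Step 1: Compute signed measure on each set:
  Set 1: -5.76 * 0.76 = -4.3776
  Set 2: 2.19 * 2.57 = 5.6283
  Set 3: 5.38 * 3.36 = 18.0768
  Set 4: -4.88 * 0.68 = -3.3184
  Set 5: 3.1 * 2.65 = 8.215
Step 2: Total signed measure = (-4.3776) + (5.6283) + (18.0768) + (-3.3184) + (8.215)
     = 24.2241
Step 3: Positive part mu+(X) = sum of positive contributions = 31.9201
Step 4: Negative part mu-(X) = |sum of negative contributions| = 7.696


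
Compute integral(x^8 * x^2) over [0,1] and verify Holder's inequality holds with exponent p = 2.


Step 1: Exact integral of f*g = integral(x^10, 0, 1) = 1/11
     = 0.090909
Step 2: Holder bound with p=2, q=2:
  ||f||_p = (integral x^16 dx)^(1/2) = (1/17)^(1/2) = 0.242536
  ||g||_q = (integral x^4 dx)^(1/2) = (1/5)^(1/2) = 0.447214
Step 3: Holder bound = ||f||_p * ||g||_q = 0.242536 * 0.447214 = 0.108465
Verification: 0.090909 <= 0.108465 (Holder holds)


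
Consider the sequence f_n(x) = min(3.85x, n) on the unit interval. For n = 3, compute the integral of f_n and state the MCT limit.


f(x) = 3.85x on [0,1]; f_n(x) = min(3.85x, n). At n = 3:
Step 1: f(x) reaches 3 at x = 3/3.85 = 0.779221
Step 2: integral(f_3) = integral(3.85x, 0, 0.779221) + integral(3, 0.779221, 1)
       = 3.85*0.779221^2/2 + 3*(1 - 0.779221)
       = 1.168831 + 0.662338
       = 1.831169
Step 3: As n -> infinity, f_n increases to f, so by MCT integral(f_n) -> integral(f) = 3.85/2 = 1.925.
Convergence: integral(f_3) = 1.831169 -> 1.925 as n -> infinity


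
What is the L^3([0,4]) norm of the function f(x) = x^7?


Step 1: ||f||_3 = (integral_0^4 |x^7|^3 dx)^(1/3)
     = (integral_0^4 x^21 dx)^(1/3)
Step 2: integral_0^4 x^21 dx = [x^22/(22)] from 0 to 4 = 4^22/22
     = 17592186044416/22 = 7.996448e+11
Step 3: ||f||_3 = (7.996448e+11)^(1/3) = 9281.803632


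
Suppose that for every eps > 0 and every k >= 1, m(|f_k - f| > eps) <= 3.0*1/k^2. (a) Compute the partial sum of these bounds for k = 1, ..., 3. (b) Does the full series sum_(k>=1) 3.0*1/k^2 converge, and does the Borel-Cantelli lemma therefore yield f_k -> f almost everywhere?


Step 1: List the terms 3.0*1/k^2 for k = 1 to 3:
  k=1: 3
  k=2: 0.75
  k=3: 0.333333
Step 2: Partial sum = 3 + 0.75 + 0.333333
     = 4.083333
Step 3: The full series sum_(k>=1) 3.0*1/k^2 converges (p-series with p = 2 > 1; a constant multiple of a convergent series converges).
Step 4: Fix eps > 0. Since sum_k m(|f_k - f| > eps) < infinity, the Borel-Cantelli lemma gives
        m(limsup_k {|f_k - f| > eps}) = 0, i.e. for a.e. x, |f_k(x) - f(x)| <= eps for all large k.
        Applying this with eps = 1/j for j = 1, 2, ... and intersecting the countably many full-measure sets,
        for a.e. x we get limsup_k |f_k(x) - f(x)| <= 1/j for every j, hence f_k -> f almost everywhere.
Conclusion: series converges; Borel-Cantelli yields f_k -> f a.e.


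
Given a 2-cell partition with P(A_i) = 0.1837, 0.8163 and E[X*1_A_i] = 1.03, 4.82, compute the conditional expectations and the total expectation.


For each cell A_i: E[X|A_i] = E[X*1_A_i] / P(A_i)
Step 1: E[X|A_1] = 1.03 / 0.1837 = 5.606968
Step 2: E[X|A_2] = 4.82 / 0.8163 = 5.904692
Verification: E[X] = sum E[X*1_A_i] = 1.03 + 4.82 = 5.85


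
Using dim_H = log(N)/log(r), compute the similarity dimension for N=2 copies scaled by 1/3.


For a self-similar set with N copies scaled by 1/r:
dim_H = log(N)/log(r) = log(2)/log(3)
= 0.693147/1.098612
= 0.63093


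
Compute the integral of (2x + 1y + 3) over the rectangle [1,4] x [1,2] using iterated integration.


By Fubini, integrate in x first, then y.
Step 1: Fix y, integrate over x in [1,4]:
  integral(2x + 1y + 3, x=1..4)
  = 2*(4^2 - 1^2)/2 + (1y + 3)*(4 - 1)
  = 15 + (1y + 3)*3
  = 15 + 3y + 9
  = 24 + 3y
Step 2: Integrate over y in [1,2]:
  integral(24 + 3y, y=1..2)
  = 24*1 + 3*(2^2 - 1^2)/2
  = 24 + 4.5
  = 28.5


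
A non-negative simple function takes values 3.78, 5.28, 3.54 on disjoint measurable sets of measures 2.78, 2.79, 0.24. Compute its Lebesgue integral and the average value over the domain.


Step 1: Integral = sum(value_i * measure_i)
= 3.78*2.78 + 5.28*2.79 + 3.54*0.24
= 10.5084 + 14.7312 + 0.8496
= 26.0892
Step 2: Total measure of domain = 2.78 + 2.79 + 0.24 = 5.81
Step 3: Average value = 26.0892 / 5.81 = 4.490396


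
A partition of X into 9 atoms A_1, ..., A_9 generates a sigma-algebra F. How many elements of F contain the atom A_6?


Each element of F is a union of some subset S of the 9 atoms.
The element contains A_6 iff A_6 is in S.
So we count subsets S of {A_1,...,A_9} with A_6 in S: choose freely among the other 8 atoms.
Count = 2^(9-1) = 2^8 = 256.


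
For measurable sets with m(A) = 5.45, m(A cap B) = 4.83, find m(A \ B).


m(A \ B) = m(A) - m(A n B)
= 5.45 - 4.83
= 0.62


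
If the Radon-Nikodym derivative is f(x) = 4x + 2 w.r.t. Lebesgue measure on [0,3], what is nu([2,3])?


nu(A) = integral_A (dnu/dmu) dmu = integral_2^3 (4x + 2) dx
Step 1: Antiderivative F(x) = (4/2)x^2 + 2x
Step 2: F(3) = (4/2)*3^2 + 2*3 = 18 + 6 = 24
Step 3: F(2) = (4/2)*2^2 + 2*2 = 8 + 4 = 12
Step 4: nu([2,3]) = F(3) - F(2) = 24 - 12 = 12


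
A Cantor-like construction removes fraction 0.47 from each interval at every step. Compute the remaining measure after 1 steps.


Step 1: At each step, fraction remaining = 1 - 0.47 = 0.53
Step 2: After 1 steps, measure = (0.53)^1
Step 3: Computing the power step by step:
  After step 1: 0.53
Result = 0.53


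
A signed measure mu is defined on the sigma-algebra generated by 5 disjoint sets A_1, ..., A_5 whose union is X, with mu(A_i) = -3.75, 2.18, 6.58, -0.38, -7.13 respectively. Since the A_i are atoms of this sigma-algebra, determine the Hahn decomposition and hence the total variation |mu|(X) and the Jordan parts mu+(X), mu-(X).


Step 1: Every measurable set is a union of atoms (the cells / points), so a Hahn decomposition is
  obtained by grouping atoms by sign: P = union of atoms with mu > 0, N = union of the remaining atoms.
  Atoms in P (indices): 2, 3;  atoms in N (indices): 1, 4, 5
  Positive values: 2.18, 6.58
  Negative values: -3.75, -0.38, -7.13
Step 2: mu+(X) = mu(P) = sum of positive atom values = 8.76
Step 3: mu-(X) = -mu(N) = sum of |negative atom values| = 11.26
Step 4: |mu|(X) = mu+(X) + mu-(X) = 8.76 + 11.26 = 20.02


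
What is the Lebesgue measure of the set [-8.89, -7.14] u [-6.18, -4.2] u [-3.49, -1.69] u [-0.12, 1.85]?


For pairwise disjoint intervals, m(union) = sum of lengths.
= (-7.14 - -8.89) + (-4.2 - -6.18) + (-1.69 - -3.49) + (1.85 - -0.12)
= 1.75 + 1.98 + 1.8 + 1.97
= 7.5


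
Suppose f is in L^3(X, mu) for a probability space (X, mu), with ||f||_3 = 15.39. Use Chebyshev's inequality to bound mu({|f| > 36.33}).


Chebyshev/Markov inequality: mu(|f| > eps) <= (||f||_p / eps)^p
Step 1: ||f||_3 / eps = 15.39 / 36.33 = 0.423617
Step 2: Raise to power p = 3:
  (0.423617)^3 = 0.076019
Step 3: Therefore mu(|f| > 36.33) <= 0.076019


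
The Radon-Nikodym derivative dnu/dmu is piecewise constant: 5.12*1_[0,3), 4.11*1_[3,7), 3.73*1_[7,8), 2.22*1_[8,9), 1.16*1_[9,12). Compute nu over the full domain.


Integrate each piece of the Radon-Nikodym derivative:
Step 1: integral_0^3 5.12 dx = 5.12*(3-0) = 5.12*3 = 15.36
Step 2: integral_3^7 4.11 dx = 4.11*(7-3) = 4.11*4 = 16.44
Step 3: integral_7^8 3.73 dx = 3.73*(8-7) = 3.73*1 = 3.73
Step 4: integral_8^9 2.22 dx = 2.22*(9-8) = 2.22*1 = 2.22
Step 5: integral_9^12 1.16 dx = 1.16*(12-9) = 1.16*3 = 3.48
Total: 15.36 + 16.44 + 3.73 + 2.22 + 3.48 = 41.23


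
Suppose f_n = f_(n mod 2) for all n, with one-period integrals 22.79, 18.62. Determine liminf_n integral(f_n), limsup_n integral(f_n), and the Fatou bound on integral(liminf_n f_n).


The sequence (integral(f_n)) is periodic with period 2, repeating the values 22.79, 18.62 indefinitely.
Step 1: For a periodic sequence, every tail (a_m, a_(m+1), ...) contains all 2 period values infinitely often.
Step 2: Hence inf of every tail = min of the period values = min(22.79, 18.62) = 18.62.
        liminf_n integral(f_n) = sup over m of (inf of tail from m) = 18.62.
Step 3: Similarly sup of every tail = max of the period values = 22.79.
        limsup_n integral(f_n) = 22.79.
Step 4: Fatou's lemma: integral(liminf_n f_n) <= liminf_n integral(f_n) = 18.62.
        So the integral of the pointwise liminf is at most 18.62.


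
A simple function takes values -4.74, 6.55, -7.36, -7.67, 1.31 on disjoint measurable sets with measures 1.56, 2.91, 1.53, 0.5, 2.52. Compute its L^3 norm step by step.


Step 1: Compute |f_i|^3 for each value:
  |-4.74|^3 = 106.496424
  |6.55|^3 = 281.011375
  |-7.36|^3 = 398.688256
  |-7.67|^3 = 451.217663
  |1.31|^3 = 2.248091
Step 2: Multiply by measures and sum:
  106.496424 * 1.56 = 166.134421
  281.011375 * 2.91 = 817.743101
  398.688256 * 1.53 = 609.993032
  451.217663 * 0.5 = 225.608832
  2.248091 * 2.52 = 5.665189
Sum = 166.134421 + 817.743101 + 609.993032 + 225.608832 + 5.665189 = 1825.144575
Step 3: Take the p-th root:
||f||_3 = (1825.144575)^(1/3) = 12.220785


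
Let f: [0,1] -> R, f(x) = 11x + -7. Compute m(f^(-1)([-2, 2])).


f^(-1)([-2, 2]) = {x : -2 <= 11x + -7 <= 2}
Solving: (-2 - -7)/11 <= x <= (2 - -7)/11
= [0.454545, 0.818182]
Intersecting with [0,1]: [0.454545, 0.818182]
Measure = 0.818182 - 0.454545 = 0.363636


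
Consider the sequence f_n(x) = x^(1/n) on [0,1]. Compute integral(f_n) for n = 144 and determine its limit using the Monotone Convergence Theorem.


At n = 144: f_144(x) = x^(1/144).
Step 1: integral(x^(1/144), 0, 1) = [x^(1/144+1) / (1/144+1)] from 0 to 1
     = 1 / (1/144 + 1) = 1 / ((144+1)/144) = 144/(144+1)
     = 144/145 = 0.993103
Step 2: As n -> infinity, f_n(x) = x^(1/n) -> 1 for x in (0,1], and f_n is increasing in n.
By MCT, lim_n integral(f_n) = integral(lim_n f_n) = integral(1, 0, 1) = 1.
Step 3: Verify convergence: 144/145 = 0.993103 -> 1


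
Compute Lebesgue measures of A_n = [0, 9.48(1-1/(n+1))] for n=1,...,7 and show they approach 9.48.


By continuity of measure from below: if A_n increases to A, then m(A_n) -> m(A).
Here A = [0, 9.48], so m(A) = 9.48
Step 1: a_1 = 9.48*(1 - 1/2) = 4.74, m(A_1) = 4.74
Step 2: a_2 = 9.48*(1 - 1/3) = 6.32, m(A_2) = 6.32
Step 3: a_3 = 9.48*(1 - 1/4) = 7.11, m(A_3) = 7.11
Step 4: a_4 = 9.48*(1 - 1/5) = 7.584, m(A_4) = 7.584
Step 5: a_5 = 9.48*(1 - 1/6) = 7.9, m(A_5) = 7.9
Step 6: a_6 = 9.48*(1 - 1/7) = 8.1257, m(A_6) = 8.1257
Step 7: a_7 = 9.48*(1 - 1/8) = 8.295, m(A_7) = 8.295
Limit: m(A_n) -> m([0,9.48]) = 9.48


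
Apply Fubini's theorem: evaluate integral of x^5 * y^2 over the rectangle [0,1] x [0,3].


By Fubini's theorem, the double integral factors as a product of single integrals:
Step 1: integral_0^1 x^5 dx = [x^6/6] from 0 to 1
     = 1^6/6 = 0.166667
Step 2: integral_0^3 y^2 dy = [y^3/3] from 0 to 3
     = 3^3/3 = 9
Step 3: Double integral = 0.166667 * 9 = 1.5


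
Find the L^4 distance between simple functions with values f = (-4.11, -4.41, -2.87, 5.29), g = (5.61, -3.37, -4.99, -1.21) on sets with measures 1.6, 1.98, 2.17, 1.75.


Step 1: Compute differences f_i - g_i:
  -4.11 - 5.61 = -9.72
  -4.41 - -3.37 = -1.04
  -2.87 - -4.99 = 2.12
  5.29 - -1.21 = 6.5
Step 2: Compute |diff|^4 * measure for each set:
  |-9.72|^4 * 1.6 = 8926.168067 * 1.6 = 14281.868906
  |-1.04|^4 * 1.98 = 1.169859 * 1.98 = 2.31632
  |2.12|^4 * 2.17 = 20.199631 * 2.17 = 43.8332
  |6.5|^4 * 1.75 = 1785.0625 * 1.75 = 3123.859375
Step 3: Sum = 17451.877801
Step 4: ||f-g||_4 = (17451.877801)^(1/4) = 11.493718


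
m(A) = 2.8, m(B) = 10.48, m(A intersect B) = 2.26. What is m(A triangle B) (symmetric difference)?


m(A Delta B) = m(A) + m(B) - 2*m(A n B)
= 2.8 + 10.48 - 2*2.26
= 2.8 + 10.48 - 4.52
= 8.76


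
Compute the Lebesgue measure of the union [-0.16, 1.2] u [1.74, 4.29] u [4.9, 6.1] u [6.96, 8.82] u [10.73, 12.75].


For pairwise disjoint intervals, m(union) = sum of lengths.
= (1.2 - -0.16) + (4.29 - 1.74) + (6.1 - 4.9) + (8.82 - 6.96) + (12.75 - 10.73)
= 1.36 + 2.55 + 1.2 + 1.86 + 2.02
= 8.99


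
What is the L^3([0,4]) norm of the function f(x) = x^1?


Step 1: ||f||_3 = (integral_0^4 |x^1|^3 dx)^(1/3)
     = (integral_0^4 x^3 dx)^(1/3)
Step 2: integral_0^4 x^3 dx = [x^4/(4)] from 0 to 4 = 4^4/4
     = 256/4 = 64
Step 3: ||f||_3 = (64)^(1/3) = 4


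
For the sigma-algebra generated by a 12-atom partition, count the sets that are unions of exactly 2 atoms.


Each element of F is a union of some subset of the 12 atoms.
Elements that are unions of exactly 2 atoms correspond to 2-element subsets of the 12 atoms.
Count = C(12, 2) = 12! / (2! * 10!) = 66.


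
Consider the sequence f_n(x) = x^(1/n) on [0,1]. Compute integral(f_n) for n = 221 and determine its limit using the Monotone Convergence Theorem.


At n = 221: f_221(x) = x^(1/221).
Step 1: integral(x^(1/221), 0, 1) = [x^(1/221+1) / (1/221+1)] from 0 to 1
     = 1 / (1/221 + 1) = 1 / ((221+1)/221) = 221/(221+1)
     = 221/222 = 0.995495
Step 2: As n -> infinity, f_n(x) = x^(1/n) -> 1 for x in (0,1], and f_n is increasing in n.
By MCT, lim_n integral(f_n) = integral(lim_n f_n) = integral(1, 0, 1) = 1.
Step 3: Verify convergence: 221/222 = 0.995495 -> 1


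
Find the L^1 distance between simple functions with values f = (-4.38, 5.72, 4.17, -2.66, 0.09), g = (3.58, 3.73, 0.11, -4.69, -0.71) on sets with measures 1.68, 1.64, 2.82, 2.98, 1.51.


Step 1: Compute differences f_i - g_i:
  -4.38 - 3.58 = -7.96
  5.72 - 3.73 = 1.99
  4.17 - 0.11 = 4.06
  -2.66 - -4.69 = 2.03
  0.09 - -0.71 = 0.8
Step 2: Compute |diff|^1 * measure for each set:
  |-7.96|^1 * 1.68 = 7.96 * 1.68 = 13.3728
  |1.99|^1 * 1.64 = 1.99 * 1.64 = 3.2636
  |4.06|^1 * 2.82 = 4.06 * 2.82 = 11.4492
  |2.03|^1 * 2.98 = 2.03 * 2.98 = 6.0494
  |0.8|^1 * 1.51 = 0.8 * 1.51 = 1.208
Step 3: Sum = 35.343
Step 4: ||f-g||_1 = (35.343)^(1/1) = 35.343


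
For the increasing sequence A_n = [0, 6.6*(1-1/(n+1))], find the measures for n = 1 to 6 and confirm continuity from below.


By continuity of measure from below: if A_n increases to A, then m(A_n) -> m(A).
Here A = [0, 6.6], so m(A) = 6.6
Step 1: a_1 = 6.6*(1 - 1/2) = 3.3, m(A_1) = 3.3
Step 2: a_2 = 6.6*(1 - 1/3) = 4.4, m(A_2) = 4.4
Step 3: a_3 = 6.6*(1 - 1/4) = 4.95, m(A_3) = 4.95
Step 4: a_4 = 6.6*(1 - 1/5) = 5.28, m(A_4) = 5.28
Step 5: a_5 = 6.6*(1 - 1/6) = 5.5, m(A_5) = 5.5
Step 6: a_6 = 6.6*(1 - 1/7) = 5.6571, m(A_6) = 5.6571
Limit: m(A_n) -> m([0,6.6]) = 6.6


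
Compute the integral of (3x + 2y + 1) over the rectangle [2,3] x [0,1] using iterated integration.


By Fubini, integrate in x first, then y.
Step 1: Fix y, integrate over x in [2,3]:
  integral(3x + 2y + 1, x=2..3)
  = 3*(3^2 - 2^2)/2 + (2y + 1)*(3 - 2)
  = 7.5 + (2y + 1)*1
  = 7.5 + 2y + 1
  = 8.5 + 2y
Step 2: Integrate over y in [0,1]:
  integral(8.5 + 2y, y=0..1)
  = 8.5*1 + 2*(1^2 - 0^2)/2
  = 8.5 + 1
  = 9.5


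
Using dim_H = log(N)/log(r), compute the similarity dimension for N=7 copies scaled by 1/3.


For a self-similar set with N copies scaled by 1/r:
dim_H = log(N)/log(r) = log(7)/log(3)
= 1.94591/1.098612
= 1.771244


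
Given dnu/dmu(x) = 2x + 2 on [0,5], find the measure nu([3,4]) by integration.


nu(A) = integral_A (dnu/dmu) dmu = integral_3^4 (2x + 2) dx
Step 1: Antiderivative F(x) = (2/2)x^2 + 2x
Step 2: F(4) = (2/2)*4^2 + 2*4 = 16 + 8 = 24
Step 3: F(3) = (2/2)*3^2 + 2*3 = 9 + 6 = 15
Step 4: nu([3,4]) = F(4) - F(3) = 24 - 15 = 9


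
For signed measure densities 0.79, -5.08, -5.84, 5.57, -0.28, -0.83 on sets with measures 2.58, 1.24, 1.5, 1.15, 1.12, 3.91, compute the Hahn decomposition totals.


Step 1: Compute signed measure on each set:
  Set 1: 0.79 * 2.58 = 2.0382
  Set 2: -5.08 * 1.24 = -6.2992
  Set 3: -5.84 * 1.5 = -8.76
  Set 4: 5.57 * 1.15 = 6.4055
  Set 5: -0.28 * 1.12 = -0.3136
  Set 6: -0.83 * 3.91 = -3.2453
Step 2: Total signed measure = (2.0382) + (-6.2992) + (-8.76) + (6.4055) + (-0.3136) + (-3.2453)
     = -10.1744
Step 3: Positive part mu+(X) = sum of positive contributions = 8.4437
Step 4: Negative part mu-(X) = |sum of negative contributions| = 18.6181


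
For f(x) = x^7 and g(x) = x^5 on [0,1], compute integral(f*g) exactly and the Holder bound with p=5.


Step 1: Exact integral of f*g = integral(x^12, 0, 1) = 1/13
     = 0.076923
Step 2: Holder bound with p=5, q=1.25:
  ||f||_p = (integral x^35 dx)^(1/5) = (1/36)^(1/5) = 0.488359
  ||g||_q = (integral x^6.25 dx)^(1/1.25) = (1/7.25)^(1/1.25) = 0.204989
Step 3: Holder bound = ||f||_p * ||g||_q = 0.488359 * 0.204989 = 0.100108
Verification: 0.076923 <= 0.100108 (Holder holds)


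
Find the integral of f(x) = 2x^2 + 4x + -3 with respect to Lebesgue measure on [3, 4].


The Lebesgue integral of a Riemann-integrable function agrees with the Riemann integral.
Antiderivative F(x) = (2/3)x^3 + (4/2)x^2 + -3x
F(4) = (2/3)*4^3 + (4/2)*4^2 + -3*4
     = (2/3)*64 + (4/2)*16 + -3*4
     = 42.666667 + 32 + -12
     = 62.666667
F(3) = 27
Integral = F(4) - F(3) = 62.666667 - 27 = 35.666667


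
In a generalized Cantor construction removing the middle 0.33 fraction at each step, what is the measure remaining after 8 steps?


Step 1: At each step, fraction remaining = 1 - 0.33 = 0.67
Step 2: After 8 steps, measure = (0.67)^8
Result = 0.040607


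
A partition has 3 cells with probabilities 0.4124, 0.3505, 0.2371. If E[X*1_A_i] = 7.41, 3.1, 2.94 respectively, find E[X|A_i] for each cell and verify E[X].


For each cell A_i: E[X|A_i] = E[X*1_A_i] / P(A_i)
Step 1: E[X|A_1] = 7.41 / 0.4124 = 17.967992
Step 2: E[X|A_2] = 3.1 / 0.3505 = 8.844508
Step 3: E[X|A_3] = 2.94 / 0.2371 = 12.399831
Verification: E[X] = sum E[X*1_A_i] = 7.41 + 3.1 + 2.94 = 13.45


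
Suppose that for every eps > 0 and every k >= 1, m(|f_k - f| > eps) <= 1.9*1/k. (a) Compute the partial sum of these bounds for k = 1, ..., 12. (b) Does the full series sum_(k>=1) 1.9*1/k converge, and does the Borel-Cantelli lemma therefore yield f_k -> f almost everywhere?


Step 1: List the terms 1.9*1/k for k = 1 to 12:
  k=1: 1.9
  k=2: 0.95
  k=3: 0.633333
  k=4: 0.475
  k=5: 0.38
  k=6: 0.316667
  k=7: 0.271429
  k=8: 0.2375
  k=9: 0.211111
  k=10: 0.19
  k=11: 0.172727
  k=12: 0.158333
Step 2: Partial sum = 1.9 + 0.95 + 0.633333 + 0.475 + 0.38 + 0.316667 + 0.271429 + 0.2375 + 0.211111 + 0.19 + 0.172727 + 0.158333
     = 5.8961
Step 3: The full series sum_(k>=1) 1.9*1/k diverges (harmonic series, p = 1; a nonzero constant multiple of a divergent series diverges).
Step 4: The (first) Borel-Cantelli lemma requires a summable sequence of measures, so it does not apply here;
        from this bound alone no conclusion about a.e. convergence can be drawn (convergence in measure still
        gives an a.e.-convergent subsequence, but not a.e. convergence of the whole sequence).
Conclusion: series diverges; Borel-Cantelli is inconclusive about a.e. convergence of f_k.


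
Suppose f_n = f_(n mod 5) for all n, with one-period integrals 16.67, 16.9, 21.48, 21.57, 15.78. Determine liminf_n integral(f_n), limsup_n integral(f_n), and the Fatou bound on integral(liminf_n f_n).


The sequence (integral(f_n)) is periodic with period 5, repeating the values 16.67, 16.9, 21.48, 21.57, 15.78 indefinitely.
Step 1: For a periodic sequence, every tail (a_m, a_(m+1), ...) contains all 5 period values infinitely often.
Step 2: Hence inf of every tail = min of the period values = min(16.67, 16.9, 21.48, 21.57, 15.78) = 15.78.
        liminf_n integral(f_n) = sup over m of (inf of tail from m) = 15.78.
Step 3: Similarly sup of every tail = max of the period values = 21.57.
        limsup_n integral(f_n) = 21.57.
Step 4: Fatou's lemma: integral(liminf_n f_n) <= liminf_n integral(f_n) = 15.78.
        So the integral of the pointwise liminf is at most 15.78.


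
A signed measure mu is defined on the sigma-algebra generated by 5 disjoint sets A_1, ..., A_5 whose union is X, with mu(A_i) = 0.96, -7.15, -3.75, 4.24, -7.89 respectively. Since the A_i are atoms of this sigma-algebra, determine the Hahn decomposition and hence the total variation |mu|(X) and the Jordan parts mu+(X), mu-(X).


Step 1: Every measurable set is a union of atoms (the cells / points), so a Hahn decomposition is
  obtained by grouping atoms by sign: P = union of atoms with mu > 0, N = union of the remaining atoms.
  Atoms in P (indices): 1, 4;  atoms in N (indices): 2, 3, 5
  Positive values: 0.96, 4.24
  Negative values: -7.15, -3.75, -7.89
Step 2: mu+(X) = mu(P) = sum of positive atom values = 5.2
Step 3: mu-(X) = -mu(N) = sum of |negative atom values| = 18.79
Step 4: |mu|(X) = mu+(X) + mu-(X) = 5.2 + 18.79 = 23.99


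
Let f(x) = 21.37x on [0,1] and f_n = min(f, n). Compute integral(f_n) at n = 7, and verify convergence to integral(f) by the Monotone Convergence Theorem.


f(x) = 21.37x on [0,1]; f_n(x) = min(21.37x, n). At n = 7:
Step 1: f(x) reaches 7 at x = 7/21.37 = 0.327562
Step 2: integral(f_7) = integral(21.37x, 0, 0.327562) + integral(7, 0.327562, 1)
       = 21.37*0.327562^2/2 + 7*(1 - 0.327562)
       = 1.146467 + 4.707066
       = 5.853533
Step 3: As n -> infinity, f_n increases to f, so by MCT integral(f_n) -> integral(f) = 21.37/2 = 10.685.
Convergence: integral(f_7) = 5.853533 -> 10.685 as n -> infinity


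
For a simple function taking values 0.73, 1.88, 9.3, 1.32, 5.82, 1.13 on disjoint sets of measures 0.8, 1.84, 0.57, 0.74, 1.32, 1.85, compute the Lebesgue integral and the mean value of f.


Step 1: Integral = sum(value_i * measure_i)
= 0.73*0.8 + 1.88*1.84 + 9.3*0.57 + 1.32*0.74 + 5.82*1.32 + 1.13*1.85
= 0.584 + 3.4592 + 5.301 + 0.9768 + 7.6824 + 2.0905
= 20.0939
Step 2: Total measure of domain = 0.8 + 1.84 + 0.57 + 0.74 + 1.32 + 1.85 = 7.12
Step 3: Average value = 20.0939 / 7.12 = 2.822177


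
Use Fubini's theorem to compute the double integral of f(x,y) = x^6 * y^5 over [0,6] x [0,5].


By Fubini's theorem, the double integral factors as a product of single integrals:
Step 1: integral_0^6 x^6 dx = [x^7/7] from 0 to 6
     = 6^7/7 = 39990.857143
Step 2: integral_0^5 y^5 dy = [y^6/6] from 0 to 5
     = 5^6/6 = 2604.166667
Step 3: Double integral = 39990.857143 * 2604.166667 = 1.041429e+08


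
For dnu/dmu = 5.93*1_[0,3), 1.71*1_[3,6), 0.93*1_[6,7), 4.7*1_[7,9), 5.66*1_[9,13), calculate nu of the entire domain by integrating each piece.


Integrate each piece of the Radon-Nikodym derivative:
Step 1: integral_0^3 5.93 dx = 5.93*(3-0) = 5.93*3 = 17.79
Step 2: integral_3^6 1.71 dx = 1.71*(6-3) = 1.71*3 = 5.13
Step 3: integral_6^7 0.93 dx = 0.93*(7-6) = 0.93*1 = 0.93
Step 4: integral_7^9 4.7 dx = 4.7*(9-7) = 4.7*2 = 9.4
Step 5: integral_9^13 5.66 dx = 5.66*(13-9) = 5.66*4 = 22.64
Total: 17.79 + 5.13 + 0.93 + 9.4 + 22.64 = 55.89


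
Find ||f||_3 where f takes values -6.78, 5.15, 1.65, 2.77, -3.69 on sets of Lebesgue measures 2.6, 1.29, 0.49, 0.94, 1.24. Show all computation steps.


Step 1: Compute |f_i|^3 for each value:
  |-6.78|^3 = 311.665752
  |5.15|^3 = 136.590875
  |1.65|^3 = 4.492125
  |2.77|^3 = 21.253933
  |-3.69|^3 = 50.243409
Step 2: Multiply by measures and sum:
  311.665752 * 2.6 = 810.330955
  136.590875 * 1.29 = 176.202229
  4.492125 * 0.49 = 2.201141
  21.253933 * 0.94 = 19.978697
  50.243409 * 1.24 = 62.301827
Sum = 810.330955 + 176.202229 + 2.201141 + 19.978697 + 62.301827 = 1071.014849
Step 3: Take the p-th root:
||f||_3 = (1071.014849)^(1/3) = 10.231324


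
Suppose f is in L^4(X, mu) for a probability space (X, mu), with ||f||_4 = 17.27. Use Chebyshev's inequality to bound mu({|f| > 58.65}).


Chebyshev/Markov inequality: mu(|f| > eps) <= (||f||_p / eps)^p
Step 1: ||f||_4 / eps = 17.27 / 58.65 = 0.294459
Step 2: Raise to power p = 4:
  (0.294459)^4 = 0.007518
Step 3: Therefore mu(|f| > 58.65) <= 0.007518


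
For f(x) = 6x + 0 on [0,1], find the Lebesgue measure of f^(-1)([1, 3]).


f^(-1)([1, 3]) = {x : 1 <= 6x + 0 <= 3}
Solving: (1 - 0)/6 <= x <= (3 - 0)/6
= [0.166667, 0.5]
Intersecting with [0,1]: [0.166667, 0.5]
Measure = 0.5 - 0.166667 = 0.333333


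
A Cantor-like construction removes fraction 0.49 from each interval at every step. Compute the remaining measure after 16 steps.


Step 1: At each step, fraction remaining = 1 - 0.49 = 0.51
Step 2: After 16 steps, measure = (0.51)^16
Result = 2.094705e-05


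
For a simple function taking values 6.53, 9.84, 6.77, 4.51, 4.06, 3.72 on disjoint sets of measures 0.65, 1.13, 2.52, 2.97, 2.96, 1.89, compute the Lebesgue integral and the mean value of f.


Step 1: Integral = sum(value_i * measure_i)
= 6.53*0.65 + 9.84*1.13 + 6.77*2.52 + 4.51*2.97 + 4.06*2.96 + 3.72*1.89
= 4.2445 + 11.1192 + 17.0604 + 13.3947 + 12.0176 + 7.0308
= 64.8672
Step 2: Total measure of domain = 0.65 + 1.13 + 2.52 + 2.97 + 2.96 + 1.89 = 12.12
Step 3: Average value = 64.8672 / 12.12 = 5.352079


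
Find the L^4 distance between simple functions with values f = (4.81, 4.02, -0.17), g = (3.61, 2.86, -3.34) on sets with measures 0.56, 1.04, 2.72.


Step 1: Compute differences f_i - g_i:
  4.81 - 3.61 = 1.2
  4.02 - 2.86 = 1.16
  -0.17 - -3.34 = 3.17
Step 2: Compute |diff|^4 * measure for each set:
  |1.2|^4 * 0.56 = 2.0736 * 0.56 = 1.161216
  |1.16|^4 * 1.04 = 1.810639 * 1.04 = 1.883065
  |3.17|^4 * 2.72 = 100.980391 * 2.72 = 274.666664
Step 3: Sum = 277.710945
Step 4: ||f-g||_4 = (277.710945)^(1/4) = 4.082237


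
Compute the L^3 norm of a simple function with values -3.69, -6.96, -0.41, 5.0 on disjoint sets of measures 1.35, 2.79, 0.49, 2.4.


Step 1: Compute |f_i|^3 for each value:
  |-3.69|^3 = 50.243409
  |-6.96|^3 = 337.153536
  |-0.41|^3 = 0.068921
  |5.0|^3 = 125
Step 2: Multiply by measures and sum:
  50.243409 * 1.35 = 67.828602
  337.153536 * 2.79 = 940.658365
  0.068921 * 0.49 = 0.033771
  125 * 2.4 = 300
Sum = 67.828602 + 940.658365 + 0.033771 + 300 = 1308.520739
Step 3: Take the p-th root:
||f||_3 = (1308.520739)^(1/3) = 10.937722


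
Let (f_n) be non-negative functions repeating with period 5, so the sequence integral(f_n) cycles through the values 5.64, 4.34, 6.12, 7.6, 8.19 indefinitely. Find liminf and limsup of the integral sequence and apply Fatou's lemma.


The sequence (integral(f_n)) is periodic with period 5, repeating the values 5.64, 4.34, 6.12, 7.6, 8.19 indefinitely.
Step 1: For a periodic sequence, every tail (a_m, a_(m+1), ...) contains all 5 period values infinitely often.
Step 2: Hence inf of every tail = min of the period values = min(5.64, 4.34, 6.12, 7.6, 8.19) = 4.34.
        liminf_n integral(f_n) = sup over m of (inf of tail from m) = 4.34.
Step 3: Similarly sup of every tail = max of the period values = 8.19.
        limsup_n integral(f_n) = 8.19.
Step 4: Fatou's lemma: integral(liminf_n f_n) <= liminf_n integral(f_n) = 4.34.
        So the integral of the pointwise liminf is at most 4.34.


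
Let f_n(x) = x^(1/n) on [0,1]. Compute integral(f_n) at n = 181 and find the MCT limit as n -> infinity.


At n = 181: f_181(x) = x^(1/181).
Step 1: integral(x^(1/181), 0, 1) = [x^(1/181+1) / (1/181+1)] from 0 to 1
     = 1 / (1/181 + 1) = 1 / ((181+1)/181) = 181/(181+1)
     = 181/182 = 0.994505
Step 2: As n -> infinity, f_n(x) = x^(1/n) -> 1 for x in (0,1], and f_n is increasing in n.
By MCT, lim_n integral(f_n) = integral(lim_n f_n) = integral(1, 0, 1) = 1.
Step 3: Verify convergence: 181/182 = 0.994505 -> 1


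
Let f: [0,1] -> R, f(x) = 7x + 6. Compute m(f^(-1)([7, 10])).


f^(-1)([7, 10]) = {x : 7 <= 7x + 6 <= 10}
Solving: (7 - 6)/7 <= x <= (10 - 6)/7
= [0.142857, 0.571429]
Intersecting with [0,1]: [0.142857, 0.571429]
Measure = 0.571429 - 0.142857 = 0.428571


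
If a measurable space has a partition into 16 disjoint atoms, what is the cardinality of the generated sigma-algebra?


Each element of the sigma-algebra is a union of some subset of the 16 atoms.
The number of such subsets is 2^16 = 65536.


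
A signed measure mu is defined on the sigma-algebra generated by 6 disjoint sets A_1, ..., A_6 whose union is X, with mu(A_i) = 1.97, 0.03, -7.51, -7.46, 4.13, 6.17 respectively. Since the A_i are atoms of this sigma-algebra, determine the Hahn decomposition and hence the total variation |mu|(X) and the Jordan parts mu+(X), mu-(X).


Step 1: Every measurable set is a union of atoms (the cells / points), so a Hahn decomposition is
  obtained by grouping atoms by sign: P = union of atoms with mu > 0, N = union of the remaining atoms.
  Atoms in P (indices): 1, 2, 5, 6;  atoms in N (indices): 3, 4
  Positive values: 1.97, 0.03, 4.13, 6.17
  Negative values: -7.51, -7.46
Step 2: mu+(X) = mu(P) = sum of positive atom values = 12.3
Step 3: mu-(X) = -mu(N) = sum of |negative atom values| = 14.97
Step 4: |mu|(X) = mu+(X) + mu-(X) = 12.3 + 14.97 = 27.27


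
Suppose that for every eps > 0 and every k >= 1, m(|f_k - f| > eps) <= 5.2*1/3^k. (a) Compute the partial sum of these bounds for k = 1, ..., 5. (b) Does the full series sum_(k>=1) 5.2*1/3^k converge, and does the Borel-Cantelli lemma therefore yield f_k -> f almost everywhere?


Step 1: List the terms 5.2*1/3^k for k = 1 to 5:
  k=1: 1.733333
  k=2: 0.577778
  k=3: 0.192593
  k=4: 0.064198
  k=5: 0.021399
Step 2: Partial sum = 1.733333 + 0.577778 + 0.192593 + 0.064198 + 0.021399
     = 2.5893
Step 3: The full series sum_(k>=1) 5.2*1/3^k converges (geometric series with ratio 1/3 < 1; a constant multiple of a convergent series converges).
Step 4: Fix eps > 0. Since sum_k m(|f_k - f| > eps) < infinity, the Borel-Cantelli lemma gives
        m(limsup_k {|f_k - f| > eps}) = 0, i.e. for a.e. x, |f_k(x) - f(x)| <= eps for all large k.
        Applying this with eps = 1/j for j = 1, 2, ... and intersecting the countably many full-measure sets,
        for a.e. x we get limsup_k |f_k(x) - f(x)| <= 1/j for every j, hence f_k -> f almost everywhere.
Conclusion: series converges; Borel-Cantelli yields f_k -> f a.e.


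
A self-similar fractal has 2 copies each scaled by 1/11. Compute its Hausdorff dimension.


For a self-similar set with N copies scaled by 1/r:
dim_H = log(N)/log(r) = log(2)/log(11)
= 0.693147/2.397895
= 0.289065


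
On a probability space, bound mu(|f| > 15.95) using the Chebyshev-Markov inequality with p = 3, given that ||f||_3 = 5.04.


Chebyshev/Markov inequality: mu(|f| > eps) <= (||f||_p / eps)^p
Step 1: ||f||_3 / eps = 5.04 / 15.95 = 0.315987
Step 2: Raise to power p = 3:
  (0.315987)^3 = 0.031551
Step 3: Therefore mu(|f| > 15.95) <= 0.031551


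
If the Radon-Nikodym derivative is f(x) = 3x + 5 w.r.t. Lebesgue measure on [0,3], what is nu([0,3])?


nu(A) = integral_A (dnu/dmu) dmu = integral_0^3 (3x + 5) dx
Step 1: Antiderivative F(x) = (3/2)x^2 + 5x
Step 2: F(3) = (3/2)*3^2 + 5*3 = 13.5 + 15 = 28.5
Step 3: F(0) = (3/2)*0^2 + 5*0 = 0.0 + 0 = 0.0
Step 4: nu([0,3]) = F(3) - F(0) = 28.5 - 0.0 = 28.5


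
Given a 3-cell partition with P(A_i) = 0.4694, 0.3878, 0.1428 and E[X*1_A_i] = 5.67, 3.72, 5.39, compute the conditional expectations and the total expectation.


For each cell A_i: E[X|A_i] = E[X*1_A_i] / P(A_i)
Step 1: E[X|A_1] = 5.67 / 0.4694 = 12.07925
Step 2: E[X|A_2] = 3.72 / 0.3878 = 9.592573
Step 3: E[X|A_3] = 5.39 / 0.1428 = 37.745098
Verification: E[X] = sum E[X*1_A_i] = 5.67 + 3.72 + 5.39 = 14.78


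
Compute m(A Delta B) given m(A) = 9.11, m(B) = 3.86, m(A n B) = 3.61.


m(A Delta B) = m(A) + m(B) - 2*m(A n B)
= 9.11 + 3.86 - 2*3.61
= 9.11 + 3.86 - 7.22
= 5.75


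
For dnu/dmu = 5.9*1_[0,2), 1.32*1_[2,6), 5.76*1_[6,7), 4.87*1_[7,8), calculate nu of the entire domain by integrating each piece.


Integrate each piece of the Radon-Nikodym derivative:
Step 1: integral_0^2 5.9 dx = 5.9*(2-0) = 5.9*2 = 11.8
Step 2: integral_2^6 1.32 dx = 1.32*(6-2) = 1.32*4 = 5.28
Step 3: integral_6^7 5.76 dx = 5.76*(7-6) = 5.76*1 = 5.76
Step 4: integral_7^8 4.87 dx = 4.87*(8-7) = 4.87*1 = 4.87
Total: 11.8 + 5.28 + 5.76 + 4.87 = 27.71


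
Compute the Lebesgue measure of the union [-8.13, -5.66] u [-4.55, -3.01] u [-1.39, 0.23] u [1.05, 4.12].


For pairwise disjoint intervals, m(union) = sum of lengths.
= (-5.66 - -8.13) + (-3.01 - -4.55) + (0.23 - -1.39) + (4.12 - 1.05)
= 2.47 + 1.54 + 1.62 + 3.07
= 8.7


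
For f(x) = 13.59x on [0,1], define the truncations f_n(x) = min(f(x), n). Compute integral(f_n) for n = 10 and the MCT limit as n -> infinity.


f(x) = 13.59x on [0,1]; f_n(x) = min(13.59x, n). At n = 10:
Step 1: f(x) reaches 10 at x = 10/13.59 = 0.735835
Step 2: integral(f_10) = integral(13.59x, 0, 0.735835) + integral(10, 0.735835, 1)
       = 13.59*0.735835^2/2 + 10*(1 - 0.735835)
       = 3.679176 + 2.641648
       = 6.320824
Step 3: As n -> infinity, f_n increases to f, so by MCT integral(f_n) -> integral(f) = 13.59/2 = 6.795.
Convergence: integral(f_10) = 6.320824 -> 6.795 as n -> infinity


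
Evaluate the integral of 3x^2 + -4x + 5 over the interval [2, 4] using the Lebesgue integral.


The Lebesgue integral of a Riemann-integrable function agrees with the Riemann integral.
Antiderivative F(x) = (3/3)x^3 + (-4/2)x^2 + 5x
F(4) = (3/3)*4^3 + (-4/2)*4^2 + 5*4
     = (3/3)*64 + (-4/2)*16 + 5*4
     = 64 + -32 + 20
     = 52
F(2) = 10
Integral = F(4) - F(2) = 52 - 10 = 42


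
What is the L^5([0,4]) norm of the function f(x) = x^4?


Step 1: ||f||_5 = (integral_0^4 |x^4|^5 dx)^(1/5)
     = (integral_0^4 x^20 dx)^(1/5)
Step 2: integral_0^4 x^20 dx = [x^21/(21)] from 0 to 4 = 4^21/21
     = 4398046511104/21 = 2.094308e+11
Step 3: ||f||_5 = (2.094308e+11)^(1/5) = 183.741858


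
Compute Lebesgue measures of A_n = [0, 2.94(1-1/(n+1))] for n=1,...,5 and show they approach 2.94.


By continuity of measure from below: if A_n increases to A, then m(A_n) -> m(A).
Here A = [0, 2.94], so m(A) = 2.94
Step 1: a_1 = 2.94*(1 - 1/2) = 1.47, m(A_1) = 1.47
Step 2: a_2 = 2.94*(1 - 1/3) = 1.96, m(A_2) = 1.96
Step 3: a_3 = 2.94*(1 - 1/4) = 2.205, m(A_3) = 2.205
Step 4: a_4 = 2.94*(1 - 1/5) = 2.352, m(A_4) = 2.352
Step 5: a_5 = 2.94*(1 - 1/6) = 2.45, m(A_5) = 2.45
Limit: m(A_n) -> m([0,2.94]) = 2.94


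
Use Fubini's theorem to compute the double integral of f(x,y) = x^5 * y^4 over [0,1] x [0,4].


By Fubini's theorem, the double integral factors as a product of single integrals:
Step 1: integral_0^1 x^5 dx = [x^6/6] from 0 to 1
     = 1^6/6 = 0.166667
Step 2: integral_0^4 y^4 dy = [y^5/5] from 0 to 4
     = 4^5/5 = 204.8
Step 3: Double integral = 0.166667 * 204.8 = 34.133333


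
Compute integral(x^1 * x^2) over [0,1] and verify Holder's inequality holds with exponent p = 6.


Step 1: Exact integral of f*g = integral(x^3, 0, 1) = 1/4
     = 0.25
Step 2: Holder bound with p=6, q=1.2:
  ||f||_p = (integral x^6 dx)^(1/6) = (1/7)^(1/6) = 0.72302
  ||g||_q = (integral x^2.4 dx)^(1/1.2) = (1/3.4)^(1/1.2) = 0.360662
Step 3: Holder bound = ||f||_p * ||g||_q = 0.72302 * 0.360662 = 0.260766
Verification: 0.25 <= 0.260766 (Holder holds)


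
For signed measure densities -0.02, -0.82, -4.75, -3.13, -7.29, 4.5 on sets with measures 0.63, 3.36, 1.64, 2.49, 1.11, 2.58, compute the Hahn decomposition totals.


Step 1: Compute signed measure on each set:
  Set 1: -0.02 * 0.63 = -0.0126
  Set 2: -0.82 * 3.36 = -2.7552
  Set 3: -4.75 * 1.64 = -7.79
  Set 4: -3.13 * 2.49 = -7.7937
  Set 5: -7.29 * 1.11 = -8.0919
  Set 6: 4.5 * 2.58 = 11.61
Step 2: Total signed measure = (-0.0126) + (-2.7552) + (-7.79) + (-7.7937) + (-8.0919) + (11.61)
     = -14.8334
Step 3: Positive part mu+(X) = sum of positive contributions = 11.61
Step 4: Negative part mu-(X) = |sum of negative contributions| = 26.4434


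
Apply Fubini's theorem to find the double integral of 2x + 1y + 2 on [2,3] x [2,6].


By Fubini, integrate in x first, then y.
Step 1: Fix y, integrate over x in [2,3]:
  integral(2x + 1y + 2, x=2..3)
  = 2*(3^2 - 2^2)/2 + (1y + 2)*(3 - 2)
  = 5 + (1y + 2)*1
  = 5 + 1y + 2
  = 7 + 1y
Step 2: Integrate over y in [2,6]:
  integral(7 + 1y, y=2..6)
  = 7*4 + 1*(6^2 - 2^2)/2
  = 28 + 16
  = 44


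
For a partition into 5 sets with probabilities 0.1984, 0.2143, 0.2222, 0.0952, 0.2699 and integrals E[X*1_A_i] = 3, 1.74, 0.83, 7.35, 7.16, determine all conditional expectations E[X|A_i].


For each cell A_i: E[X|A_i] = E[X*1_A_i] / P(A_i)
Step 1: E[X|A_1] = 3 / 0.1984 = 15.120968
Step 2: E[X|A_2] = 1.74 / 0.2143 = 8.119459
Step 3: E[X|A_3] = 0.83 / 0.2222 = 3.735374
Step 4: E[X|A_4] = 7.35 / 0.0952 = 77.205882
Step 5: E[X|A_5] = 7.16 / 0.2699 = 26.528344
Verification: E[X] = sum E[X*1_A_i] = 3 + 1.74 + 0.83 + 7.35 + 7.16 = 20.08


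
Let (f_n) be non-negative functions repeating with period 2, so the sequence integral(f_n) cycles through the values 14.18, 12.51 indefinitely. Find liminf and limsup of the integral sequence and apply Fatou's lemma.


The sequence (integral(f_n)) is periodic with period 2, repeating the values 14.18, 12.51 indefinitely.
Step 1: For a periodic sequence, every tail (a_m, a_(m+1), ...) contains all 2 period values infinitely often.
Step 2: Hence inf of every tail = min of the period values = min(14.18, 12.51) = 12.51.
        liminf_n integral(f_n) = sup over m of (inf of tail from m) = 12.51.
Step 3: Similarly sup of every tail = max of the period values = 14.18.
        limsup_n integral(f_n) = 14.18.
Step 4: Fatou's lemma: integral(liminf_n f_n) <= liminf_n integral(f_n) = 12.51.
        So the integral of the pointwise liminf is at most 12.51.


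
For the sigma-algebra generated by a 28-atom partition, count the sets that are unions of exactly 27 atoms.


Each element of F is a union of some subset of the 28 atoms.
Elements that are unions of exactly 27 atoms correspond to 27-element subsets of the 28 atoms.
Count = C(28, 27) = 28! / (27! * 1!) = 28.


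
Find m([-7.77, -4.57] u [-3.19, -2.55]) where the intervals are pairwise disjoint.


For pairwise disjoint intervals, m(union) = sum of lengths.
= (-4.57 - -7.77) + (-2.55 - -3.19)
= 3.2 + 0.64
= 3.84


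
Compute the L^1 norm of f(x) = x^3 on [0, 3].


Step 1: ||f||_1 = (integral_0^3 |x^3|^1 dx)^(1/1)
     = (integral_0^3 x^3 dx)^(1/1)
Step 2: integral_0^3 x^3 dx = [x^4/(4)] from 0 to 3 = 3^4/4
     = 81/4 = 20.25
Step 3: ||f||_1 = (20.25)^(1/1) = 20.25


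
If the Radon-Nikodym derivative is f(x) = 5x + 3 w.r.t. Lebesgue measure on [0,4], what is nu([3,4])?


nu(A) = integral_A (dnu/dmu) dmu = integral_3^4 (5x + 3) dx
Step 1: Antiderivative F(x) = (5/2)x^2 + 3x
Step 2: F(4) = (5/2)*4^2 + 3*4 = 40 + 12 = 52
Step 3: F(3) = (5/2)*3^2 + 3*3 = 22.5 + 9 = 31.5
Step 4: nu([3,4]) = F(4) - F(3) = 52 - 31.5 = 20.5


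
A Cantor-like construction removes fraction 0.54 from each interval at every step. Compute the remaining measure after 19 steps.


Step 1: At each step, fraction remaining = 1 - 0.54 = 0.46
Step 2: After 19 steps, measure = (0.46)^19
Result = 3.912000e-07


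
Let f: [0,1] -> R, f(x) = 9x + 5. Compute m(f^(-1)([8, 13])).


f^(-1)([8, 13]) = {x : 8 <= 9x + 5 <= 13}
Solving: (8 - 5)/9 <= x <= (13 - 5)/9
= [0.333333, 0.888889]
Intersecting with [0,1]: [0.333333, 0.888889]
Measure = 0.888889 - 0.333333 = 0.555556


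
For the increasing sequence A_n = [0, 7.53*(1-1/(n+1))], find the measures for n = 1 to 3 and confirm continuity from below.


By continuity of measure from below: if A_n increases to A, then m(A_n) -> m(A).
Here A = [0, 7.53], so m(A) = 7.53
Step 1: a_1 = 7.53*(1 - 1/2) = 3.765, m(A_1) = 3.765
Step 2: a_2 = 7.53*(1 - 1/3) = 5.02, m(A_2) = 5.02
Step 3: a_3 = 7.53*(1 - 1/4) = 5.6475, m(A_3) = 5.6475
Limit: m(A_n) -> m([0,7.53]) = 7.53


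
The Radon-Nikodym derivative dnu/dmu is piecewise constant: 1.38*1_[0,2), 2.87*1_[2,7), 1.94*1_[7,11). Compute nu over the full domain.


Integrate each piece of the Radon-Nikodym derivative:
Step 1: integral_0^2 1.38 dx = 1.38*(2-0) = 1.38*2 = 2.76
Step 2: integral_2^7 2.87 dx = 2.87*(7-2) = 2.87*5 = 14.35
Step 3: integral_7^11 1.94 dx = 1.94*(11-7) = 1.94*4 = 7.76
Total: 2.76 + 14.35 + 7.76 = 24.87
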